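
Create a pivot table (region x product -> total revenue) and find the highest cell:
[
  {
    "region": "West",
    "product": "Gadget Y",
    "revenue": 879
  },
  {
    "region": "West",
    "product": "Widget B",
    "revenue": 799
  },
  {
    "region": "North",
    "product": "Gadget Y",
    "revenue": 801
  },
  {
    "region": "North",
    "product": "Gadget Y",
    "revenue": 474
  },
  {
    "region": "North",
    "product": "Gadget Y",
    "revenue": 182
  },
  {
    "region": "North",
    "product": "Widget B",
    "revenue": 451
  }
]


Pivot: region (rows) x product (columns) -> total revenue

     Gadget Y      Widget B    
North         1457           451  
West           879           799  

Highest: North / Gadget Y = $1457

North / Gadget Y = $1457


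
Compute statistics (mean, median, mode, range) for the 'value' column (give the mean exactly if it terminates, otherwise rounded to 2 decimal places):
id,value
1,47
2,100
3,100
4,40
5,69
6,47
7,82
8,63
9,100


Data: [47, 100, 100, 40, 69, 47, 82, 63, 100]
Count: 9
Sum: 648
Mean: 648/9 = 72
Sorted: [40, 47, 47, 63, 69, 82, 100, 100, 100]
Median: 69.0
Mode: 100 (3 times)
Range: 100 - 40 = 60
Min: 40, Max: 100

mean=72, median=69.0, mode=100, range=60


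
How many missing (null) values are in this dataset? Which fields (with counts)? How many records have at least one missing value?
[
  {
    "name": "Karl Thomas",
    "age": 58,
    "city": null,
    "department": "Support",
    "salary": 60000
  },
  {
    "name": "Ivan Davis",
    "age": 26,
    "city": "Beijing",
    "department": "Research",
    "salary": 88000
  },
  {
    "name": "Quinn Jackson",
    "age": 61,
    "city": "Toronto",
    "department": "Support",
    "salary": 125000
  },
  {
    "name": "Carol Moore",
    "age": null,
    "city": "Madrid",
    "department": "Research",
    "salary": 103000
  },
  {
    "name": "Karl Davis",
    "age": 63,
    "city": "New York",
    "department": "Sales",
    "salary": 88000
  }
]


Checking for missing (null) values in 5 records:

  Karl Thomas: city
  Ivan Davis: complete
  Quinn Jackson: complete
  Carol Moore: age
  Karl Davis: complete

Per field:
  name: 0 missing
  age: 1 missing
  city: 1 missing
  department: 0 missing
  salary: 0 missing

Total missing values: 2
Records with any missing: 2

2 missing values (age: 1, city: 1); 2 incomplete records


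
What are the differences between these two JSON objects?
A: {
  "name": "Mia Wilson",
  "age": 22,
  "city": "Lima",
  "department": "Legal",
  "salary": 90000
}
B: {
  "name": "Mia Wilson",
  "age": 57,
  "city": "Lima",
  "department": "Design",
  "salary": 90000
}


Comparing each field (in key order):
  name: same
  age: DIFFERENT
  city: same
  department: DIFFERENT
  salary: same
Differences:
  age: 22 -> 57
  department: Legal -> Design

2 field(s) changed

2 changes: age, department


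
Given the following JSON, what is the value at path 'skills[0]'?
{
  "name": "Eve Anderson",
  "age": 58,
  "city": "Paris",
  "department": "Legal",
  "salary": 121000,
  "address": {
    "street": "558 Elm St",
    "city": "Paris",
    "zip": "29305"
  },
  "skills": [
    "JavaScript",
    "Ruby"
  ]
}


Query: skills[0]
Path: skills -> first element
Value: JavaScript

JavaScript


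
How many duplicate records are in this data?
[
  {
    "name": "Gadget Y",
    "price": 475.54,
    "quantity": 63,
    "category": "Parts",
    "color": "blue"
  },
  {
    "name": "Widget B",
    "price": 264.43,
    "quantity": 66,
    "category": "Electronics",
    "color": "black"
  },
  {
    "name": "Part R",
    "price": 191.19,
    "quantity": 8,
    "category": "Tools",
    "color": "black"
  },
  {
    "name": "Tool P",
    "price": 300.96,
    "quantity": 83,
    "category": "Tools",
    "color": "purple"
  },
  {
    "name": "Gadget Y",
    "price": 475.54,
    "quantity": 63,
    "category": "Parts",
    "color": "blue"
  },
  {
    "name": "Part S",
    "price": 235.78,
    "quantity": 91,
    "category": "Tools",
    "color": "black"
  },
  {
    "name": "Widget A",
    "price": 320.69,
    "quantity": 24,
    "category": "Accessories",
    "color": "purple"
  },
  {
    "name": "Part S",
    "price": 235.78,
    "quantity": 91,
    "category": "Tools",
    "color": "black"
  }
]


Checking 8 records for duplicates:

  Row 1: Gadget Y ($475.54, qty 63)
  Row 2: Widget B ($264.43, qty 66)
  Row 3: Part R ($191.19, qty 8)
  Row 4: Tool P ($300.96, qty 83)
  Row 5: Gadget Y ($475.54, qty 63) <-- DUPLICATE
  Row 6: Part S ($235.78, qty 91)
  Row 7: Widget A ($320.69, qty 24)
  Row 8: Part S ($235.78, qty 91) <-- DUPLICATE

Duplicates found: 2
Unique records: 6

2 duplicates, 6 unique


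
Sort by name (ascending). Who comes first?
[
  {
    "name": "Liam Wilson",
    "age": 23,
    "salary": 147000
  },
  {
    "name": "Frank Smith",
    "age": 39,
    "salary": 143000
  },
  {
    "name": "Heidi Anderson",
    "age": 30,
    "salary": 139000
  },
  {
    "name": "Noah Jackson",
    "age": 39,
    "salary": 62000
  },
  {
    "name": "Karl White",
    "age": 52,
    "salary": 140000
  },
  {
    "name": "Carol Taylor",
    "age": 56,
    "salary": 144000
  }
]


Sort by: name (ascending)

Sorted order:
  1. Carol Taylor (name = Carol Taylor)
  2. Frank Smith (name = Frank Smith)
  3. Heidi Anderson (name = Heidi Anderson)
  4. Karl White (name = Karl White)
  5. Liam Wilson (name = Liam Wilson)
  6. Noah Jackson (name = Noah Jackson)

First: Carol Taylor

Carol Taylor


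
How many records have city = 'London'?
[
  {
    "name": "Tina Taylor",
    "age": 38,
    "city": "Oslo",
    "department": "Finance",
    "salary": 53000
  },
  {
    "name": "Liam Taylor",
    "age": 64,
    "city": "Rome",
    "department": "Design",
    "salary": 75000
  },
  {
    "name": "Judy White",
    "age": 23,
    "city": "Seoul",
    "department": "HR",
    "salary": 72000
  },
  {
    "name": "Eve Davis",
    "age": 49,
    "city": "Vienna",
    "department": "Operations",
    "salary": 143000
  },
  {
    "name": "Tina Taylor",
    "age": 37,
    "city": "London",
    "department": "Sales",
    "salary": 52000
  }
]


Data: 5 records
Condition: city = 'London'

Checking each record:
  Tina Taylor: Oslo
  Liam Taylor: Rome
  Judy White: Seoul
  Eve Davis: Vienna
  Tina Taylor: London MATCH

Count: 1

1


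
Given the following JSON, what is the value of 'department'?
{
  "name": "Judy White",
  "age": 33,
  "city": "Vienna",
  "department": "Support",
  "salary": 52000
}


Looking up field 'department'
Value: Support

Support


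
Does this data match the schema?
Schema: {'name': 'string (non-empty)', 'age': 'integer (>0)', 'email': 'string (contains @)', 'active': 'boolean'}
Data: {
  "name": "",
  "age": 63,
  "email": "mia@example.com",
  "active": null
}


Validating each field against schema:
  name: FAIL ("" is an empty string)
  age: OK (positive integer)
  email: OK (string with @)
  active: FAIL (null is not a boolean)

Result: INVALID (2 errors: name, active)

INVALID (2 errors: name, active)


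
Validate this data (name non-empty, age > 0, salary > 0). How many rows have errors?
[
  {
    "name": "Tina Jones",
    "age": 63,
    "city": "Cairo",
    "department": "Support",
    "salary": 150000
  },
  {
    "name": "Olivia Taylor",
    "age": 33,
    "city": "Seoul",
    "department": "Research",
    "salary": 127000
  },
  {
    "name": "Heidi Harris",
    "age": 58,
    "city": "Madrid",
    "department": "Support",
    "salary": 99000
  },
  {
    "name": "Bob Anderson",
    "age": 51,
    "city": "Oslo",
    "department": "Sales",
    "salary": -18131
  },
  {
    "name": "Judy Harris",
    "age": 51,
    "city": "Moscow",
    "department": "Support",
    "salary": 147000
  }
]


Validating 5 records:
Rules: name non-empty, age > 0, salary > 0

  Row 1 (Tina Jones): OK
  Row 2 (Olivia Taylor): OK
  Row 3 (Heidi Harris): OK
  Row 4 (Bob Anderson): negative salary: -18131
  Row 5 (Judy Harris): OK

Total errors: 1

1 errors


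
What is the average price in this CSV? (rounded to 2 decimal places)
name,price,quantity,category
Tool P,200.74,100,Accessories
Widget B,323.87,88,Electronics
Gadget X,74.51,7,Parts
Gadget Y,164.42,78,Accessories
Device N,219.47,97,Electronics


Computing average price:
Values: [200.74, 323.87, 74.51, 164.42, 219.47]
Sum = 983.01
Count = 5
Average = 983.01/5 = 196.602 exactly -> 196.60 (rounded half-up to 2 decimal places)

196.60


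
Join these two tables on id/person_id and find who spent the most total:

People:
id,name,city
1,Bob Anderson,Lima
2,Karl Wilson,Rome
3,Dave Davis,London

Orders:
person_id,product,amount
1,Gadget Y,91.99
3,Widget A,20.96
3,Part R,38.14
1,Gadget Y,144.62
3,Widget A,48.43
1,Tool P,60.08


Join on: people.id = orders.person_id

Joined rows:
  Bob Anderson (Lima) bought Gadget Y for $91.99
  Dave Davis (London) bought Widget A for $20.96
  Dave Davis (London) bought Part R for $38.14
  Bob Anderson (Lima) bought Gadget Y for $144.62
  Dave Davis (London) bought Widget A for $48.43
  Bob Anderson (Lima) bought Tool P for $60.08

Total per person:
  Bob Anderson: $296.69
  Dave Davis: $107.53

Top spender: Bob Anderson ($296.69)

Bob Anderson ($296.69)


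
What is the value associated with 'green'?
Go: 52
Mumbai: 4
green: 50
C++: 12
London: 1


Looking up key 'green'
Value: 50

50


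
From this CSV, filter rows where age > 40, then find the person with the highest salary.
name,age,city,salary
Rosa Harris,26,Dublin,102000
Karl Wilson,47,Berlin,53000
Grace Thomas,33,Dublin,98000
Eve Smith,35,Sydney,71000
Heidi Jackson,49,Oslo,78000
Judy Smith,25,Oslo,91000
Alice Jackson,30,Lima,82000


Filter: age > 40
Sort by: salary (descending)

Filtered records (2):
  Heidi Jackson, age 49, salary $78000
  Karl Wilson, age 47, salary $53000

Highest salary: Heidi Jackson ($78000)

Heidi Jackson


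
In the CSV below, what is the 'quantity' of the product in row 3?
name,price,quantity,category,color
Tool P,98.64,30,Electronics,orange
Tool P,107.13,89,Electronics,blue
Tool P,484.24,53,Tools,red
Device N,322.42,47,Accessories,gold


Query: Row 3 ('Tool P'), column 'quantity'
Value: 53

53


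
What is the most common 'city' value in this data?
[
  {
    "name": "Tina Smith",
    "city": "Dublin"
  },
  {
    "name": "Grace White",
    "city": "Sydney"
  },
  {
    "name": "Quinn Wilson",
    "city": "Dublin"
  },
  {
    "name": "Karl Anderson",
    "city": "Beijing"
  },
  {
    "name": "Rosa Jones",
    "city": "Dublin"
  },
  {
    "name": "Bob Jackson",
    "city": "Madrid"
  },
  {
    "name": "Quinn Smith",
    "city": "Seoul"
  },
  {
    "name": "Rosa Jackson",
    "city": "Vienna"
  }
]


Counting 'city' values across 8 records:

  Dublin: 3 ###
  Sydney: 1 #
  Beijing: 1 #
  Madrid: 1 #
  Seoul: 1 #
  Vienna: 1 #

Most common: Dublin (3 times)

Dublin (3 times)


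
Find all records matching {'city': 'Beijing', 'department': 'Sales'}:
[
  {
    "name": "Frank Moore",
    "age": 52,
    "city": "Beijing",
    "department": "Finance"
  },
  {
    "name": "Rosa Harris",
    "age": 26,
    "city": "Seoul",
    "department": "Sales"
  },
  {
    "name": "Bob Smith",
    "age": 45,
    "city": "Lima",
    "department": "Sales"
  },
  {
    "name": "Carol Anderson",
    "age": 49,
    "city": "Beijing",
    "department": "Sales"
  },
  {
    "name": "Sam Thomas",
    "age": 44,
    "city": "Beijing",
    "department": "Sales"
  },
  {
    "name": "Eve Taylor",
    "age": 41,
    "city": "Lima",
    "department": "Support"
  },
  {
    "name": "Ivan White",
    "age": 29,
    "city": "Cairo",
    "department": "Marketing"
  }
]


Search criteria: {'city': 'Beijing', 'department': 'Sales'}

Checking 7 records:
  Frank Moore: {city: Beijing, department: Finance}
  Rosa Harris: {city: Seoul, department: Sales}
  Bob Smith: {city: Lima, department: Sales}
  Carol Anderson: {city: Beijing, department: Sales} <-- MATCH
  Sam Thomas: {city: Beijing, department: Sales} <-- MATCH
  Eve Taylor: {city: Lima, department: Support}
  Ivan White: {city: Cairo, department: Marketing}

Matches: ["Carol Anderson", "Sam Thomas"]

["Carol Anderson", "Sam Thomas"]


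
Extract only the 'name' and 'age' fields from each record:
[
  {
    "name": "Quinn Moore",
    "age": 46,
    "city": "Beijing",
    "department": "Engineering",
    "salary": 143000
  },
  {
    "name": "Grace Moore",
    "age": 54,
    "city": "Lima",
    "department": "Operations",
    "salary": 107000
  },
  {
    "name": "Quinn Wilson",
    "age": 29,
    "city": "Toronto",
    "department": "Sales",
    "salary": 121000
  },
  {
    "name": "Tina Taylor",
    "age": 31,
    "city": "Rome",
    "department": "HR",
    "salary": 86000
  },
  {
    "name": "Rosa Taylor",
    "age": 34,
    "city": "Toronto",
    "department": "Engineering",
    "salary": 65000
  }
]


Original: 5 records with fields: name, age, city, department, salary
Keep: ['name', 'age']
Drop: ['city', 'department', 'salary']
Result: 5 records, 2 fields each

[
  {
    "name": "Quinn Moore",
    "age": 46
  },
  {
    "name": "Grace Moore",
    "age": 54
  },
  {
    "name": "Quinn Wilson",
    "age": 29
  },
  {
    "name": "Tina Taylor",
    "age": 31
  },
  {
    "name": "Rosa Taylor",
    "age": 34
  }
]


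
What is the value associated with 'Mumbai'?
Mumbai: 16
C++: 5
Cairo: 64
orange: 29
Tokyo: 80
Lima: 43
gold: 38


Looking up key 'Mumbai'
Value: 16

16


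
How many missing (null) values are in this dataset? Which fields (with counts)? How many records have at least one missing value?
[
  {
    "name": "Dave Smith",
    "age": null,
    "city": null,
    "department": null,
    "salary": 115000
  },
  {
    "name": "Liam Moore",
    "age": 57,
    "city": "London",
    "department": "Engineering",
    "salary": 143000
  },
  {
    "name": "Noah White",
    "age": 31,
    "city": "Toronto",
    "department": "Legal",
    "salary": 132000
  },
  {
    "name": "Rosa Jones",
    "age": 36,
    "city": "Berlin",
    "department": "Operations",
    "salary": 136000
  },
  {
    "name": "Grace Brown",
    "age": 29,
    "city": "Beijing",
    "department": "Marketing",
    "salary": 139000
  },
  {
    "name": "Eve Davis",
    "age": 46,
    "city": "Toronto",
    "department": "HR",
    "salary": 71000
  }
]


Checking for missing (null) values in 6 records:

  Dave Smith: age, city, department
  Liam Moore: complete
  Noah White: complete
  Rosa Jones: complete
  Grace Brown: complete
  Eve Davis: complete

Per field:
  name: 0 missing
  age: 1 missing
  city: 1 missing
  department: 1 missing
  salary: 0 missing

Total missing values: 3
Records with any missing: 1

3 missing values (age: 1, city: 1, department: 1); 1 incomplete records


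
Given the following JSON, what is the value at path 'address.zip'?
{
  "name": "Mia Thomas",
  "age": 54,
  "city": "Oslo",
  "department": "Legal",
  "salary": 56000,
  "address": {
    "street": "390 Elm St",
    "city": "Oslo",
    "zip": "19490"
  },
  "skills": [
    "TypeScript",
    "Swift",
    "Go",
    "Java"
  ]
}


Query: address.zip
Path: address -> zip
Value: 19490

19490


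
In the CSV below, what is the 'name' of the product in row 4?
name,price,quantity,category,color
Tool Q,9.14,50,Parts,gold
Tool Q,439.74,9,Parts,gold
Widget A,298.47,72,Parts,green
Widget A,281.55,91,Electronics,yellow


Query: Row 4 ('Widget A'), column 'name'
Value: Widget A

Widget A


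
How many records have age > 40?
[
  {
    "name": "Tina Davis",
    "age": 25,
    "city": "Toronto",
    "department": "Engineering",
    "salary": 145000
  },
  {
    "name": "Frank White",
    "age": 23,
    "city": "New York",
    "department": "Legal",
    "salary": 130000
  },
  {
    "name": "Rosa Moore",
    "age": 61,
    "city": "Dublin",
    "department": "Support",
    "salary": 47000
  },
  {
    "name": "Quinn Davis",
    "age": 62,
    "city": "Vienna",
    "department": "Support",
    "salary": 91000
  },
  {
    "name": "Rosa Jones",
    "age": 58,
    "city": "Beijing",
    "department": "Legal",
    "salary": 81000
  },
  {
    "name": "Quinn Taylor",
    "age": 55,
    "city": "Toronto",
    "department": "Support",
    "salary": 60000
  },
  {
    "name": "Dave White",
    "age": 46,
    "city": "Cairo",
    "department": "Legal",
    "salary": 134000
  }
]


Data: 7 records
Condition: age > 40

Checking each record:
  Tina Davis: 25
  Frank White: 23
  Rosa Moore: 61 MATCH
  Quinn Davis: 62 MATCH
  Rosa Jones: 58 MATCH
  Quinn Taylor: 55 MATCH
  Dave White: 46 MATCH

Count: 5

5


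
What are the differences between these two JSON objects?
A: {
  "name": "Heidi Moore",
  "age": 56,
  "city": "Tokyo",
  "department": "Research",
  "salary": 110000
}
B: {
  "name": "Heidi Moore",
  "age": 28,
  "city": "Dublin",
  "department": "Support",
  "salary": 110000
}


Comparing each field (in key order):
  name: same
  age: DIFFERENT
  city: DIFFERENT
  department: DIFFERENT
  salary: same
Differences:
  age: 56 -> 28
  city: Tokyo -> Dublin
  department: Research -> Support

3 field(s) changed

3 changes: age, city, department


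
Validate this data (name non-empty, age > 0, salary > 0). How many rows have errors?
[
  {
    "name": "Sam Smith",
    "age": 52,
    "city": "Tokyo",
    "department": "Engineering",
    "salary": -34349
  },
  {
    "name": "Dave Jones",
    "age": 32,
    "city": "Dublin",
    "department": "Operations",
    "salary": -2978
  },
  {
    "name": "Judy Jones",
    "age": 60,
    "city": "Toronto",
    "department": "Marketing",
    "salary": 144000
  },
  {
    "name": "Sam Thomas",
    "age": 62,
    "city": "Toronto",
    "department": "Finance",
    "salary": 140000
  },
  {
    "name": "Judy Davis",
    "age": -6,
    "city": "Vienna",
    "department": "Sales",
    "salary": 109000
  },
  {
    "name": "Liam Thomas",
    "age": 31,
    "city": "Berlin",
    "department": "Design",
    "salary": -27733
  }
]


Validating 6 records:
Rules: name non-empty, age > 0, salary > 0

  Row 1 (Sam Smith): negative salary: -34349
  Row 2 (Dave Jones): negative salary: -2978
  Row 3 (Judy Jones): OK
  Row 4 (Sam Thomas): OK
  Row 5 (Judy Davis): negative age: -6
  Row 6 (Liam Thomas): negative salary: -27733

Total errors: 4

4 errors


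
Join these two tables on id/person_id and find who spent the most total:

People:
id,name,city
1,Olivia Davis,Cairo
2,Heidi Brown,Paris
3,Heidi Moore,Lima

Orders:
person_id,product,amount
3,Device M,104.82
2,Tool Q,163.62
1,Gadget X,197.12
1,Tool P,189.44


Join on: people.id = orders.person_id

Joined rows:
  Heidi Moore (Lima) bought Device M for $104.82
  Heidi Brown (Paris) bought Tool Q for $163.62
  Olivia Davis (Cairo) bought Gadget X for $197.12
  Olivia Davis (Cairo) bought Tool P for $189.44

Total per person:
  Olivia Davis: $386.56
  Heidi Brown: $163.62
  Heidi Moore: $104.82

Top spender: Olivia Davis ($386.56)

Olivia Davis ($386.56)


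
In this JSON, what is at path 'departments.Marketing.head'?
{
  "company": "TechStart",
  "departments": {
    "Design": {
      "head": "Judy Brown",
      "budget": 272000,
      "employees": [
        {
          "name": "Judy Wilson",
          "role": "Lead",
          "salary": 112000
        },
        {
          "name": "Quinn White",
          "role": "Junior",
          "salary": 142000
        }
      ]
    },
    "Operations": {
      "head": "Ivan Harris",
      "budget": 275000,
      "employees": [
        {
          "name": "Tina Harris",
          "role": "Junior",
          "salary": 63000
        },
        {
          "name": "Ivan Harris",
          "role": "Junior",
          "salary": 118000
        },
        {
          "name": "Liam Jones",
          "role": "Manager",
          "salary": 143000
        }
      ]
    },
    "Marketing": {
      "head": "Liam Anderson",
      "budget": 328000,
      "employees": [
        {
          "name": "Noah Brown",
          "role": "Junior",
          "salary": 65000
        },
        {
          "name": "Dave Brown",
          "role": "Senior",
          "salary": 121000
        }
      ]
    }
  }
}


Path: departments.Marketing.head

Navigate:
  -> departments
  -> Marketing
  -> head = 'Liam Anderson'

Liam Anderson


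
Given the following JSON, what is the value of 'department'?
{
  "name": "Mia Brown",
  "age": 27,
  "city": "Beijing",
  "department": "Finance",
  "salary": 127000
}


Looking up field 'department'
Value: Finance

Finance


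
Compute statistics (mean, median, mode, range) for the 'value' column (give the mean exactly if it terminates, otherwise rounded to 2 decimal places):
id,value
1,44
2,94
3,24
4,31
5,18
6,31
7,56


Data: [44, 94, 24, 31, 18, 31, 56]
Count: 7
Sum: 298
Mean: 298/7 ≈ 42.57 (rounded to 2 decimal places)
Sorted: [18, 24, 31, 31, 44, 56, 94]
Median: 31.0
Mode: 31 (2 times)
Range: 94 - 18 = 76
Min: 18, Max: 94

mean≈42.57, median=31.0, mode=31, range=76


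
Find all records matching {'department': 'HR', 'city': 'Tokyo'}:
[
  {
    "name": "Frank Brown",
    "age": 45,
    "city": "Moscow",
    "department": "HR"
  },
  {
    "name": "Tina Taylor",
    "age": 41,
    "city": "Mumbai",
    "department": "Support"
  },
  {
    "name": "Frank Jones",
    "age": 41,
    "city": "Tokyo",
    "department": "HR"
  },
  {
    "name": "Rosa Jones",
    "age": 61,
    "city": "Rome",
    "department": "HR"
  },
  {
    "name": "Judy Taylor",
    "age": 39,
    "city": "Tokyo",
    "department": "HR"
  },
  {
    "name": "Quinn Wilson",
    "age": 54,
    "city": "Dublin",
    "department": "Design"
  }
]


Search criteria: {'department': 'HR', 'city': 'Tokyo'}

Checking 6 records:
  Frank Brown: {department: HR, city: Moscow}
  Tina Taylor: {department: Support, city: Mumbai}
  Frank Jones: {department: HR, city: Tokyo} <-- MATCH
  Rosa Jones: {department: HR, city: Rome}
  Judy Taylor: {department: HR, city: Tokyo} <-- MATCH
  Quinn Wilson: {department: Design, city: Dublin}

Matches: ["Frank Jones", "Judy Taylor"]

["Frank Jones", "Judy Taylor"]


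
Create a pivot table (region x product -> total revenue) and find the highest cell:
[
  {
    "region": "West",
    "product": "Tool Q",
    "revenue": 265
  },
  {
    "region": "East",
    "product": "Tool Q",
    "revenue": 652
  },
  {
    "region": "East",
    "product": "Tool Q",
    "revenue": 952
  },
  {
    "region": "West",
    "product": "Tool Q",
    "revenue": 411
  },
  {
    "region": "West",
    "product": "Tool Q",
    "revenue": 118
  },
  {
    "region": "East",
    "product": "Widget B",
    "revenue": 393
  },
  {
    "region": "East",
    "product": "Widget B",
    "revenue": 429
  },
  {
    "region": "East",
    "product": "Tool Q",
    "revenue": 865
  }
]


Pivot: region (rows) x product (columns) -> total revenue

     Tool Q        Widget B    
East          2469           822  
West           794             0  

Highest: East / Tool Q = $2469

East / Tool Q = $2469


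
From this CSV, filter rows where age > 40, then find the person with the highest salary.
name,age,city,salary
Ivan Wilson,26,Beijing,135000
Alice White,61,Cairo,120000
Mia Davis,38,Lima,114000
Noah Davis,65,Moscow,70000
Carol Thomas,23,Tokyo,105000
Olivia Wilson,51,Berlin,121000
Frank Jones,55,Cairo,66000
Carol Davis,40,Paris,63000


Filter: age > 40
Sort by: salary (descending)

Filtered records (4):
  Olivia Wilson, age 51, salary $121000
  Alice White, age 61, salary $120000
  Noah Davis, age 65, salary $70000
  Frank Jones, age 55, salary $66000

Highest salary: Olivia Wilson ($121000)

Olivia Wilson


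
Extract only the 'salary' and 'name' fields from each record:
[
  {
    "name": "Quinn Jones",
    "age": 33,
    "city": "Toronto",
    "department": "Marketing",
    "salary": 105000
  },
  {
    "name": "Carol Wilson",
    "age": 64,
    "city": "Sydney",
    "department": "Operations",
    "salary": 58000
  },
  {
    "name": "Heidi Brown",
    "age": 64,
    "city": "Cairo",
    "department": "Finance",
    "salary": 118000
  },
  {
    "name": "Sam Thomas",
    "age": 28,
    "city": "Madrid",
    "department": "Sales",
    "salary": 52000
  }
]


Original: 4 records with fields: name, age, city, department, salary
Keep: ['salary', 'name']
Drop: ['age', 'city', 'department']
Result: 4 records, 2 fields each

[
  {
    "salary": 105000,
    "name": "Quinn Jones"
  },
  {
    "salary": 58000,
    "name": "Carol Wilson"
  },
  {
    "salary": 118000,
    "name": "Heidi Brown"
  },
  {
    "salary": 52000,
    "name": "Sam Thomas"
  }
]


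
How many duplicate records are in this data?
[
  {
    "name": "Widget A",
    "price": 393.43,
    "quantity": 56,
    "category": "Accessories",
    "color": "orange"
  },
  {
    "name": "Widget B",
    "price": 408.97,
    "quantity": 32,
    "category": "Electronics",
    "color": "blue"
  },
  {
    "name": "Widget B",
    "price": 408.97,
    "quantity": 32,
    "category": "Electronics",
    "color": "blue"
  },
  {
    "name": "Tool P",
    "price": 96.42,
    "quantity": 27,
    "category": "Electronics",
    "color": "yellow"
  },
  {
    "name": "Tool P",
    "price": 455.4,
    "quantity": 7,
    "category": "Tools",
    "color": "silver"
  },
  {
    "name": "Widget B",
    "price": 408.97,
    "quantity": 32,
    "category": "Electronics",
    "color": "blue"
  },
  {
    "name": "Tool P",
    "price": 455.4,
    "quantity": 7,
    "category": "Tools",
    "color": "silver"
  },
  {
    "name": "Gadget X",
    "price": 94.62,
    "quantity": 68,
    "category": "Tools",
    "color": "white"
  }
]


Checking 8 records for duplicates:

  Row 1: Widget A ($393.43, qty 56)
  Row 2: Widget B ($408.97, qty 32)
  Row 3: Widget B ($408.97, qty 32) <-- DUPLICATE
  Row 4: Tool P ($96.42, qty 27)
  Row 5: Tool P ($455.4, qty 7)
  Row 6: Widget B ($408.97, qty 32) <-- DUPLICATE
  Row 7: Tool P ($455.4, qty 7) <-- DUPLICATE
  Row 8: Gadget X ($94.62, qty 68)

Duplicates found: 3
Unique records: 5

3 duplicates, 5 unique


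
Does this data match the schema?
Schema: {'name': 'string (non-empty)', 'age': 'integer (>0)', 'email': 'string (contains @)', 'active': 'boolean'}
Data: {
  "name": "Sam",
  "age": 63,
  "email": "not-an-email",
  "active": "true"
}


Validating each field against schema:
  name: OK (non-empty string)
  age: OK (positive integer)
  email: FAIL ("not-an-email" does not contain @)
  active: FAIL ("true" is not a boolean)

Result: INVALID (2 errors: email, active)

INVALID (2 errors: email, active)


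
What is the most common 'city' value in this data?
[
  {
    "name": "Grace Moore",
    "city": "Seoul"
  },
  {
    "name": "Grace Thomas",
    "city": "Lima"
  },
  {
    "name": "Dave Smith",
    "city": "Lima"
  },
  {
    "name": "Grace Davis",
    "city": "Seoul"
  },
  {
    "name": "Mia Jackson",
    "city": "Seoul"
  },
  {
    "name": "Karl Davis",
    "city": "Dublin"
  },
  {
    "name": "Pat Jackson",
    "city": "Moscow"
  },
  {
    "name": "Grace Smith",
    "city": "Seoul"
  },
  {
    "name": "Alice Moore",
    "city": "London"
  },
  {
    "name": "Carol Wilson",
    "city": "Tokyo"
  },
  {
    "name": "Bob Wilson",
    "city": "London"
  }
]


Counting 'city' values across 11 records:

  Seoul: 4 ####
  Lima: 2 ##
  London: 2 ##
  Dublin: 1 #
  Moscow: 1 #
  Tokyo: 1 #

Most common: Seoul (4 times)

Seoul (4 times)


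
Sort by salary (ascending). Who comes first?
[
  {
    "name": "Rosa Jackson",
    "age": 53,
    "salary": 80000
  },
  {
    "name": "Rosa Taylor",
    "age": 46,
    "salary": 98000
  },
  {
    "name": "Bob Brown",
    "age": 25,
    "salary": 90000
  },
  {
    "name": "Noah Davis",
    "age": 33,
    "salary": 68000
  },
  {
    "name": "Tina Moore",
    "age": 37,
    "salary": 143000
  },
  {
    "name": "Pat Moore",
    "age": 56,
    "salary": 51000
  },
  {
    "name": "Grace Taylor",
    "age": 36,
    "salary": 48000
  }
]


Sort by: salary (ascending)

Sorted order:
  1. Grace Taylor (salary = 48000)
  2. Pat Moore (salary = 51000)
  3. Noah Davis (salary = 68000)
  4. Rosa Jackson (salary = 80000)
  5. Bob Brown (salary = 90000)
  6. Rosa Taylor (salary = 98000)
  7. Tina Moore (salary = 143000)

First: Grace Taylor

Grace Taylor


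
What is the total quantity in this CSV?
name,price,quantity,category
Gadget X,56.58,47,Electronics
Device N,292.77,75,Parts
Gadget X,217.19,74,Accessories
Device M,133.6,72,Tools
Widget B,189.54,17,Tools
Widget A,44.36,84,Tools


Computing total quantity:
Values: [47, 75, 74, 72, 17, 84]
Sum = 369

369


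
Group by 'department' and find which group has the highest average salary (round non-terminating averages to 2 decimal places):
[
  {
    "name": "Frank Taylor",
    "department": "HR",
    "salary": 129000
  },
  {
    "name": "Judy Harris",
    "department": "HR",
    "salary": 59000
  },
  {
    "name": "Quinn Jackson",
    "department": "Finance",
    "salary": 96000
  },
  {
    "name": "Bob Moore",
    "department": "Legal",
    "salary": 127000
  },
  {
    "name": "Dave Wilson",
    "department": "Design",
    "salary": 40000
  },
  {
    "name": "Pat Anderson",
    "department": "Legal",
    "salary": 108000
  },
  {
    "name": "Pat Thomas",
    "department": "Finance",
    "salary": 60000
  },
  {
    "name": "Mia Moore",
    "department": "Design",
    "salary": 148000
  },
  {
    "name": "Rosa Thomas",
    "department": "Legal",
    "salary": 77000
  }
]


Group by: department

Groups:
  Design: 2 people, avg salary = 188000/2 = $94000
  Finance: 2 people, avg salary = 156000/2 = $78000
  HR: 2 people, avg salary = 188000/2 = $94000
  Legal: 3 people, avg salary = 312000/3 = $104000

Highest average salary: Legal ($104000)

Legal ($104000)


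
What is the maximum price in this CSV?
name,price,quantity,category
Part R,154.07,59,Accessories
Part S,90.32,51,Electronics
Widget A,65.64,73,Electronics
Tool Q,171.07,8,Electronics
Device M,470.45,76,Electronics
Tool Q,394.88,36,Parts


Computing maximum price:
Values: [154.07, 90.32, 65.64, 171.07, 470.45, 394.88]
Max = 470.45

470.45


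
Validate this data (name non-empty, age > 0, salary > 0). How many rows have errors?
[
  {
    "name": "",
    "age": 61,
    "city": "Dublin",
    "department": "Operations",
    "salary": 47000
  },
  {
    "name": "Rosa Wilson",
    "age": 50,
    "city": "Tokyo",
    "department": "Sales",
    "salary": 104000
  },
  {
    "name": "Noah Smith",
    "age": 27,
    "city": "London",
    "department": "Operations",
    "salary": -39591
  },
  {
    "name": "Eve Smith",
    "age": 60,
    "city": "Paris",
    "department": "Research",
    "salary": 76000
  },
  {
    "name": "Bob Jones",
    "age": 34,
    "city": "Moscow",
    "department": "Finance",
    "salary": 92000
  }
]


Validating 5 records:
Rules: name non-empty, age > 0, salary > 0

  Row 1 (???): empty name
  Row 2 (Rosa Wilson): OK
  Row 3 (Noah Smith): negative salary: -39591
  Row 4 (Eve Smith): OK
  Row 5 (Bob Jones): OK

Total errors: 2

2 errors


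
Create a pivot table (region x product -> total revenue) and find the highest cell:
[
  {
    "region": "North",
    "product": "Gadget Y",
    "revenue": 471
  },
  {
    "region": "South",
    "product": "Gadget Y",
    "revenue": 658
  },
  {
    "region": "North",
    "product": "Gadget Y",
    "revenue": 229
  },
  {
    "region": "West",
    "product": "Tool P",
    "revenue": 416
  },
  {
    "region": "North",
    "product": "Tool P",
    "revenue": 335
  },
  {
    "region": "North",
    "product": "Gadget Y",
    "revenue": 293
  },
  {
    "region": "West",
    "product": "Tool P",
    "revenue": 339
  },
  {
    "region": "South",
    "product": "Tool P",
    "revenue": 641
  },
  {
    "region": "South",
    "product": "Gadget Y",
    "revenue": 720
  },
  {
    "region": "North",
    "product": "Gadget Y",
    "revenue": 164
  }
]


Pivot: region (rows) x product (columns) -> total revenue

     Gadget Y      Tool P      
North         1157           335  
South         1378           641  
West             0           755  

Highest: South / Gadget Y = $1378

South / Gadget Y = $1378


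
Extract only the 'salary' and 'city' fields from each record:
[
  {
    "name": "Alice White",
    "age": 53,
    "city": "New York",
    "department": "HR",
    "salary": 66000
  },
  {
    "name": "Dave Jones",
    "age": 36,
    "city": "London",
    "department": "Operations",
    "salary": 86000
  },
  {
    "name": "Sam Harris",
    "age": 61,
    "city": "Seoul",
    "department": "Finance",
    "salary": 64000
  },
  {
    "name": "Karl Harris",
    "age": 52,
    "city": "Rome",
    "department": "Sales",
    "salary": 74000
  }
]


Original: 4 records with fields: name, age, city, department, salary
Keep: ['salary', 'city']
Drop: ['name', 'age', 'department']
Result: 4 records, 2 fields each

[
  {
    "salary": 66000,
    "city": "New York"
  },
  {
    "salary": 86000,
    "city": "London"
  },
  {
    "salary": 64000,
    "city": "Seoul"
  },
  {
    "salary": 74000,
    "city": "Rome"
  }
]


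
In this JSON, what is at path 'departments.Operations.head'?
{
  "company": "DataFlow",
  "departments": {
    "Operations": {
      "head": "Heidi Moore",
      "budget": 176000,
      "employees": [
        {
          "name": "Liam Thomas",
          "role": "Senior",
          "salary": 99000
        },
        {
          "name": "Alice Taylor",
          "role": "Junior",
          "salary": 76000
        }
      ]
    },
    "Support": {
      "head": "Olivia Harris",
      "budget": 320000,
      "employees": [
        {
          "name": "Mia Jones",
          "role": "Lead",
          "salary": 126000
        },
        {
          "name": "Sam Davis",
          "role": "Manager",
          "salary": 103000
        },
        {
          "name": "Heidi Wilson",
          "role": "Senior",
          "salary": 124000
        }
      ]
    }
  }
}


Path: departments.Operations.head

Navigate:
  -> departments
  -> Operations
  -> head = 'Heidi Moore'

Heidi Moore


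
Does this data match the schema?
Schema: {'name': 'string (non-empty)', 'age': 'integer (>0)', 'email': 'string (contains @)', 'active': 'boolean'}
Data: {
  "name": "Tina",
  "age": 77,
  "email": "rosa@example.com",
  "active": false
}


Validating each field against schema:
  name: OK (non-empty string)
  age: OK (positive integer)
  email: OK (string with @)
  active: OK (boolean)

Result: VALID

VALID


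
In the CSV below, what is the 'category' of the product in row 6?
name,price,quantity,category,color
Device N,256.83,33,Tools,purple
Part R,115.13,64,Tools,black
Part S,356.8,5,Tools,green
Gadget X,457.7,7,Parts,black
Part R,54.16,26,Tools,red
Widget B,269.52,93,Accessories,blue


Query: Row 6 ('Widget B'), column 'category'
Value: Accessories

Accessories


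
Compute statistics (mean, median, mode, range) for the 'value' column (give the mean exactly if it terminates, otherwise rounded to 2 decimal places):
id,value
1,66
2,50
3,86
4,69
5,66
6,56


Data: [66, 50, 86, 69, 66, 56]
Count: 6
Sum: 393
Mean: 393/6 = 65.5
Sorted: [50, 56, 66, 66, 69, 86]
Median: 66.0
Mode: 66 (2 times)
Range: 86 - 50 = 36
Min: 50, Max: 86

mean=65.5, median=66.0, mode=66, range=36


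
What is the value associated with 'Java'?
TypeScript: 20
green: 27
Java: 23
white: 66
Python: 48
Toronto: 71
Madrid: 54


Looking up key 'Java'
Value: 23

23


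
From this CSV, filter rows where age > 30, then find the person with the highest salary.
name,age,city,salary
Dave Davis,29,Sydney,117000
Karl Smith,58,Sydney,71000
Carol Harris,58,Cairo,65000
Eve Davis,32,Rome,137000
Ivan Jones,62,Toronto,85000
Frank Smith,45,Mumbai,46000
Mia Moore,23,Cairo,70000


Filter: age > 30
Sort by: salary (descending)

Filtered records (5):
  Eve Davis, age 32, salary $137000
  Ivan Jones, age 62, salary $85000
  Karl Smith, age 58, salary $71000
  Carol Harris, age 58, salary $65000
  Frank Smith, age 45, salary $46000

Highest salary: Eve Davis ($137000)

Eve Davis


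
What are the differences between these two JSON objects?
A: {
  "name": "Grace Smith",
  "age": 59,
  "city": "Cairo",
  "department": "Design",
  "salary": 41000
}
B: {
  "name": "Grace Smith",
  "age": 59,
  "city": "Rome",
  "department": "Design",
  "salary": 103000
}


Comparing each field (in key order):
  name: same
  age: same
  city: DIFFERENT
  department: same
  salary: DIFFERENT
Differences:
  city: Cairo -> Rome
  salary: 41000 -> 103000

2 field(s) changed

2 changes: city, salary


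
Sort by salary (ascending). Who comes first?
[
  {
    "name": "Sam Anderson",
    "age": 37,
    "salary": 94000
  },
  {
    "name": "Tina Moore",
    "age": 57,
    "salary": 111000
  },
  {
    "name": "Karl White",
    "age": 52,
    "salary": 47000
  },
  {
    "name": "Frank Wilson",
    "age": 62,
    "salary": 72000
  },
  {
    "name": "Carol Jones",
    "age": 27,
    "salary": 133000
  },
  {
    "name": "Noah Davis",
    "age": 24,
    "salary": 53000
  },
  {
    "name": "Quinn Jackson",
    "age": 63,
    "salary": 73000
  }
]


Sort by: salary (ascending)

Sorted order:
  1. Karl White (salary = 47000)
  2. Noah Davis (salary = 53000)
  3. Frank Wilson (salary = 72000)
  4. Quinn Jackson (salary = 73000)
  5. Sam Anderson (salary = 94000)
  6. Tina Moore (salary = 111000)
  7. Carol Jones (salary = 133000)

First: Karl White

Karl White


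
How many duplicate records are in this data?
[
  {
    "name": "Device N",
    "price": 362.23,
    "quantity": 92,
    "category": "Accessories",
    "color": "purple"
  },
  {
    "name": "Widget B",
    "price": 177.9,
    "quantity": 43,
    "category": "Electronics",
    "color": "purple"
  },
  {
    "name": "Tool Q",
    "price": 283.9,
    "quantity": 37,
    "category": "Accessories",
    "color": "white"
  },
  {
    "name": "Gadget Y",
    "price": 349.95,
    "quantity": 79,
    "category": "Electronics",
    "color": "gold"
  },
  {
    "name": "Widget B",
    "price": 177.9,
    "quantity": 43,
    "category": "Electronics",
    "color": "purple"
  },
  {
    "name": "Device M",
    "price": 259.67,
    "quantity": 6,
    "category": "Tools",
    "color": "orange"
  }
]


Checking 6 records for duplicates:

  Row 1: Device N ($362.23, qty 92)
  Row 2: Widget B ($177.9, qty 43)
  Row 3: Tool Q ($283.9, qty 37)
  Row 4: Gadget Y ($349.95, qty 79)
  Row 5: Widget B ($177.9, qty 43) <-- DUPLICATE
  Row 6: Device M ($259.67, qty 6)

Duplicates found: 1
Unique records: 5

1 duplicates, 5 unique


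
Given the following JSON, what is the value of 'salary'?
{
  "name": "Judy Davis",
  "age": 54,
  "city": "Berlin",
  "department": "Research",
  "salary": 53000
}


Looking up field 'salary'
Value: 53000

53000


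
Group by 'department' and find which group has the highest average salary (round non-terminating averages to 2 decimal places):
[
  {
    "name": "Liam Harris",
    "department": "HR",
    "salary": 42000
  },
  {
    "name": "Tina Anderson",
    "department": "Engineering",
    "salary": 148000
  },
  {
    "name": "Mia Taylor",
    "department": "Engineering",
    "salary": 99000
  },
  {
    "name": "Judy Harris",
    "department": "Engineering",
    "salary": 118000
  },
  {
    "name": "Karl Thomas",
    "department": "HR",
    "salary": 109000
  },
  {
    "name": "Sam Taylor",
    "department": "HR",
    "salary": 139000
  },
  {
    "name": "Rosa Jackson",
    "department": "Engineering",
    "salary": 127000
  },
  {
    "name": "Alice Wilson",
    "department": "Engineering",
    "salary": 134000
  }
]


Group by: department

Groups:
  Engineering: 5 people, avg salary = 626000/5 = $125200
  HR: 3 people, avg salary = 290000/3 ≈ $96666.67

Highest average salary: Engineering ($125200)

Engineering ($125200)


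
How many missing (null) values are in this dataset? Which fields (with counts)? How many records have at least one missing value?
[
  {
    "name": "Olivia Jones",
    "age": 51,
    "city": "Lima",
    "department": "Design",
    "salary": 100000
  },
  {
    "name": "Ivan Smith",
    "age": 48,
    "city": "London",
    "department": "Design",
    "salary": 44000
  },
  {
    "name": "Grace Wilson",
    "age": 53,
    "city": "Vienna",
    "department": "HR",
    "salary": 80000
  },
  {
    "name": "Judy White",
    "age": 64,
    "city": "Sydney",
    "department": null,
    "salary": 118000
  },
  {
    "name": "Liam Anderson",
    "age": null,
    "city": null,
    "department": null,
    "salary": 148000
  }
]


Checking for missing (null) values in 5 records:

  Olivia Jones: complete
  Ivan Smith: complete
  Grace Wilson: complete
  Judy White: department
  Liam Anderson: age, city, department

Per field:
  name: 0 missing
  age: 1 missing
  city: 1 missing
  department: 2 missing
  salary: 0 missing

Total missing values: 4
Records with any missing: 2

4 missing values (age: 1, city: 1, department: 2); 2 incomplete records
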